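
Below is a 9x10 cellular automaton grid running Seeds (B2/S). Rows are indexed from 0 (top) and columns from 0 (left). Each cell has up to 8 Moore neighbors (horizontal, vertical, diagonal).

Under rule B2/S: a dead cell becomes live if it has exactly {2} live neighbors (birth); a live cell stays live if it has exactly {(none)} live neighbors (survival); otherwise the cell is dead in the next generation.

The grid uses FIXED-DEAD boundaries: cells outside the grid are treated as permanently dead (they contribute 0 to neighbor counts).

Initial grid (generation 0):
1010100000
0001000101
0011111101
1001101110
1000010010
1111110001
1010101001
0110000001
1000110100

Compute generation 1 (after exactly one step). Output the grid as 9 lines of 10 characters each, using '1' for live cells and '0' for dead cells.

Simulating step by step:
Generation 0 (given above): 41 live cells
Generation 1: 9 live cells
(generation 1 grid is the final answer)

Answer: 0100000010
0000000000
0100000000
0000000000
0000000000
0000000100
0000000000
0000000100
0011001010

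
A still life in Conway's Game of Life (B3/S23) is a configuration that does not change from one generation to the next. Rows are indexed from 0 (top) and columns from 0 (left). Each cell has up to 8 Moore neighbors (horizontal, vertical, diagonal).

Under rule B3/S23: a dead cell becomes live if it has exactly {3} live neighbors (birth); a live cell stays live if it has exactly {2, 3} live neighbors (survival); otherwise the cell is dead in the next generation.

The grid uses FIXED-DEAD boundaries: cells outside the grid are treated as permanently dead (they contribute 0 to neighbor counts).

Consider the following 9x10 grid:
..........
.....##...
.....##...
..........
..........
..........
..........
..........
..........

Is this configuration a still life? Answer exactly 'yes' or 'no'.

Answer: yes

Derivation:
Compute generation 1 and compare to generation 0 (given above):
Generation 1:
..........
.....##...
.....##...
..........
..........
..........
..........
..........
..........
The grids are IDENTICAL -> still life.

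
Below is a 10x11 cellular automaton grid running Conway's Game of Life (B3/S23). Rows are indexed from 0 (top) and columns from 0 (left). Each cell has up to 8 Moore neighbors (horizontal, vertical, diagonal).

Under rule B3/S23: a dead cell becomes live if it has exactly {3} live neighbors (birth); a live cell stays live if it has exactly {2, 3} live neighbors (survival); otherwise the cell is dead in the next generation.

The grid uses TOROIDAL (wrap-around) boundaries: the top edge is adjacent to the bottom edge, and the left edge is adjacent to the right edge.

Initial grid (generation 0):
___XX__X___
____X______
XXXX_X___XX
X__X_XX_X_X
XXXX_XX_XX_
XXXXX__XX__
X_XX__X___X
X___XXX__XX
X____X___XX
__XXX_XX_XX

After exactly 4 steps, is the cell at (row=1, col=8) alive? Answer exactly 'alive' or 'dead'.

Answer: alive

Derivation:
Simulating step by step:
Generation 0 (given above): 54 live cells
Generation 1: 28 live cells
__X___XXX__
XX___X____X
_XXX_XX__X_
________X__
___________
________X__
______X_X__
___XX_X____
_X_____X___
X_X___XX_X_
Generation 2: 30 live cells
__X__X__XX_
X__XXX__XXX
_XX_XXX__XX
__X________
___________
_______X___
_____X_____
_____XX____
_XXX_X_XX__
__X________
Generation 3: 28 live cells
_XX__X__X__
X______X___
_XX___X_X__
_XXX_X_____
___________
___________
_____X_____
__X__X_X___
_XXXXX_X___
____X_XX_X_
Generation 4: 22 live cells
_X___X__X__
X_____XXX__
X__X__XX___
_X_X_______
__X________
___________
______X____
_XX__X_____
_XX____X___
_______X___

Cell (1,8) at generation 4: 1 -> alive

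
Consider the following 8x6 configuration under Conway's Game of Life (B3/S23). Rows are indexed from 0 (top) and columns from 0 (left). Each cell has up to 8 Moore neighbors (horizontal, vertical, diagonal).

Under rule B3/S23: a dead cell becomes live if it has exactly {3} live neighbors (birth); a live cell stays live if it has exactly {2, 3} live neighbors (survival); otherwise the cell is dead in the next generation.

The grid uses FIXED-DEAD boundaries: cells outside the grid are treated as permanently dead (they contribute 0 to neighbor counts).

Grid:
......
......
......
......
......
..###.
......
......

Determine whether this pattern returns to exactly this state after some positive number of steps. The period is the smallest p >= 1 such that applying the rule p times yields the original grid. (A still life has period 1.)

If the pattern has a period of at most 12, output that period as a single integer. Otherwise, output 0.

Simulating and comparing each generation to the original:
Gen 0 (original, given above): 3 live cells
Gen 1: 3 live cells, differs from original
Gen 2: 3 live cells, MATCHES original -> period = 2

Answer: 2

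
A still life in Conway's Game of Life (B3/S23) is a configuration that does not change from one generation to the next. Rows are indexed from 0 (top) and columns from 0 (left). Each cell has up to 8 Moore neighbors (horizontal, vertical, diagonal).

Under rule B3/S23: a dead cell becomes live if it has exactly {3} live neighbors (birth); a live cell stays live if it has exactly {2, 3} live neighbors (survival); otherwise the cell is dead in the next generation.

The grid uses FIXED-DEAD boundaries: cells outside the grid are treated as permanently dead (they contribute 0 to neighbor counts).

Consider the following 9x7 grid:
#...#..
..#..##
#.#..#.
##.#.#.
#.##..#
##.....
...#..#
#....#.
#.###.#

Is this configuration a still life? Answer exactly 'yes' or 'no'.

Compute generation 1 and compare to generation 0 (given above):
Generation 1:
.....#.
...####
#.##.#.
#..#.##
...##..
##.#...
##.....
.##..##
.#.###.
Cell (0,0) differs: gen0=1 vs gen1=0 -> NOT a still life.

Answer: no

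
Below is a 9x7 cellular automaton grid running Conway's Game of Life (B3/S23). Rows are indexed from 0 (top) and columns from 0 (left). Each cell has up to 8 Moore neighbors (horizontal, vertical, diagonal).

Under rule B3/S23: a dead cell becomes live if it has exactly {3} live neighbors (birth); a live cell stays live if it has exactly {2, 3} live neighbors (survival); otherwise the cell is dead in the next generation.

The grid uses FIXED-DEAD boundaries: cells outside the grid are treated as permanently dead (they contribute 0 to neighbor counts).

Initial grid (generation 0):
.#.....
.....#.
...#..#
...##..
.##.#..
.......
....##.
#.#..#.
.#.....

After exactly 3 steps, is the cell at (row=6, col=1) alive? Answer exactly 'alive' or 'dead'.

Simulating step by step:
Generation 0 (given above): 15 live cells
Generation 1: 15 live cells
.......
.......
...#.#.
....##.
..#.#..
...###.
....##.
.#..##.
.#.....
Generation 2: 5 live cells
.......
.......
.....#.
.....#.
.......
.......
......#
....##.
.......
Generation 3: 2 live cells
.......
.......
.......
.......
.......
.......
.....#.
.....#.
.......

Cell (6,1) at generation 3: 0 -> dead

Answer: dead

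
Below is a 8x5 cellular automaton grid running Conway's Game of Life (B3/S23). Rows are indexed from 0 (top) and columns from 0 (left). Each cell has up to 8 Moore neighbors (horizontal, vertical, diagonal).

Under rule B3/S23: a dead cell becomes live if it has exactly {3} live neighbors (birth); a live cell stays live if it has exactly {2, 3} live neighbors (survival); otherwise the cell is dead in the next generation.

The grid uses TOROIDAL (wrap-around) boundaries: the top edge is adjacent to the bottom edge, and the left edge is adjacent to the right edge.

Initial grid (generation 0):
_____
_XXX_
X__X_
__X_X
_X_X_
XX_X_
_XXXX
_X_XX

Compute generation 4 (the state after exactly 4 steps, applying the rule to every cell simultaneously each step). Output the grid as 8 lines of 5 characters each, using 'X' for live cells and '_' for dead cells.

Answer: _____
___X_
X__XX
_X___
XX_XX
_____
_____
_____

Derivation:
Simulating step by step:
Generation 0 (given above): 19 live cells
Generation 1: 16 live cells
XX__X
_XXXX
X____
XXX_X
_X_X_
_____
_____
_X__X
Generation 2: 10 live cells
_____
__XX_
_____
__XXX
_X_XX
_____
_____
_X__X
Generation 3: 8 live cells
__XX_
_____
____X
X_X_X
X___X
_____
_____
_____
Generation 4: 9 live cells
(generation 4 grid is the final answer)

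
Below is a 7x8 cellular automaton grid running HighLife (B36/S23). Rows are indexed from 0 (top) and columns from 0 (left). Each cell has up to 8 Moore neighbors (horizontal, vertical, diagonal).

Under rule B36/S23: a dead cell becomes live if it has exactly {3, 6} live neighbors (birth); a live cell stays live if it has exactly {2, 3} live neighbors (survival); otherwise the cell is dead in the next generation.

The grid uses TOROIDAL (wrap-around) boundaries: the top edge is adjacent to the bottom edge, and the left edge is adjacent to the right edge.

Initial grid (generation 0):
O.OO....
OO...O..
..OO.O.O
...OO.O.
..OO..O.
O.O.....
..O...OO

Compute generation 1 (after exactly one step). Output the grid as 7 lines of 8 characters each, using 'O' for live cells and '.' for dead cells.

Simulating step by step:
Generation 0 (given above): 21 live cells
Generation 1: 25 live cells
(generation 1 grid is the final answer)

Answer: O.OO..O.
O.....OO
OOOO.O.O
......OO
.OO.OO.O
..O...O.
O.O....O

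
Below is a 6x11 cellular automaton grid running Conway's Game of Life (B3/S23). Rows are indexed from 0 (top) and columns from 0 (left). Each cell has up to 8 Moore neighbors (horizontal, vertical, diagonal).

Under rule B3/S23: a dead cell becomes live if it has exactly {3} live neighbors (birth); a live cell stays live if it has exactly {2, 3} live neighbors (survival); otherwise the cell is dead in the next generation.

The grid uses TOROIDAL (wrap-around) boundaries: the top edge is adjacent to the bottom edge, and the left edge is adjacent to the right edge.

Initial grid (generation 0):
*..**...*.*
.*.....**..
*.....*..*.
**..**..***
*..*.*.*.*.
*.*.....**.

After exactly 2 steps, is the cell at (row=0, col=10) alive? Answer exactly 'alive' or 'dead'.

Answer: alive

Derivation:
Simulating step by step:
Generation 0 (given above): 27 live cells
Generation 1: 21 live cells
*.**......*
.*.....**..
.....**....
.*..**.*...
..**.***...
*.*....*...
Generation 2: 26 live cells
*.**...**.*
***...**...
....**..*..
..**...*...
..**.*.**..
*...*..*..*

Cell (0,10) at generation 2: 1 -> alive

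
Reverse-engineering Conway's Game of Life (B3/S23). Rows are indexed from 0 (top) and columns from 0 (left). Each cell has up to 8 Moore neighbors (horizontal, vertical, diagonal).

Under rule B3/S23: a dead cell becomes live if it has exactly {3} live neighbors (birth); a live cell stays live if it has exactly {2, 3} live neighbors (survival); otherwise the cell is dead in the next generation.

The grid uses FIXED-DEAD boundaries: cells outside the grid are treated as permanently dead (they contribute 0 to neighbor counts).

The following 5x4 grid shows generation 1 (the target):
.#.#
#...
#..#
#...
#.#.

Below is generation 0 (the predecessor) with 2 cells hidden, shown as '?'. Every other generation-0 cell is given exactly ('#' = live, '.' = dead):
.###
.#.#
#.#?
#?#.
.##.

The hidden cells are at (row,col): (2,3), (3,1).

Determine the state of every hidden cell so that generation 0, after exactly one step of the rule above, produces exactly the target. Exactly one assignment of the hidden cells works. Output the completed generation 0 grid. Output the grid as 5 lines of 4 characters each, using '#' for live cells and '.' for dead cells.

Answer: .###
.#.#
#.##
###.
.##.

Derivation:
Hidden generation-0 cells (in order): (2,3), (3,1).
A hidden cell only influences target cells in its own 3x3 neighborhood. Try each of the 2^2 = 4 assignments, step the completed generation 0 forward once under B3/S23, and compare with the target:
  (2,3)=. (3,1)=. -> step gives (1,3)='#' but target has '.' -> reject
  (2,3)=. (3,1)=# -> step gives (1,3)='#' but target has '.' -> reject
  (2,3)=# (3,1)=. -> step gives (4,0)='.' but target has '#' -> reject
  (2,3)=# (3,1)=# -> step reproduces the target at every cell -> ACCEPT
Unique solution: (2,3)=live, (3,1)=live.
Check: live-neighbor counts of every cell in the completed generation 0:
2242
3474
3653
3654
3432
Applying B3/S23 to generation 0 with these counts gives:
.#.#
#...
#..#
#...
#.#.
which matches the target exactly.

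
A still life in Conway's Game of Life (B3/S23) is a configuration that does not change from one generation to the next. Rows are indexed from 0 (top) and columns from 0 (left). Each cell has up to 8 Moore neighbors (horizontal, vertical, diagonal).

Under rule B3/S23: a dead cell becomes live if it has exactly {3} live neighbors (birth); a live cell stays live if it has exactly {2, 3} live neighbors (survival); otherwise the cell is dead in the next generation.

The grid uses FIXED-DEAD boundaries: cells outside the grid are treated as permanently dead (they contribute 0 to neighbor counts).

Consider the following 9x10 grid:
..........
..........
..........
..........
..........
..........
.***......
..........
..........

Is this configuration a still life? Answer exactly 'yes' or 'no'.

Answer: no

Derivation:
Compute generation 1 and compare to generation 0 (given above):
Generation 1:
..........
..........
..........
..........
..........
..*.......
..*.......
..*.......
..........
Cell (5,2) differs: gen0=0 vs gen1=1 -> NOT a still life.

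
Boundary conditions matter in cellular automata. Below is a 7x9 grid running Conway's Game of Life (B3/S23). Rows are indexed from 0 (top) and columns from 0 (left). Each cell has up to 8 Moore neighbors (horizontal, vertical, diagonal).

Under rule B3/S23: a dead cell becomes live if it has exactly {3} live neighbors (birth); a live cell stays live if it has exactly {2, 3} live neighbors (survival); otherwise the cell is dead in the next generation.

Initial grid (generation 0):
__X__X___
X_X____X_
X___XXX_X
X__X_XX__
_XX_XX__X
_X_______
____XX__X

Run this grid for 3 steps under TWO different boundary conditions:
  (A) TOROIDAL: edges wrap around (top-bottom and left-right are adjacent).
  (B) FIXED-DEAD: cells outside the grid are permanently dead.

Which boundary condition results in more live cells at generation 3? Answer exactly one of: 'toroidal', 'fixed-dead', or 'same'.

Under TOROIDAL boundary, generation 3:
__X__X___
__X___X__
_X_____XX
_________
_________
XX___XX__
__X__XX__
Population = 14

Under FIXED-DEAD boundary, generation 3:
___X_____
__XX_____
_XXX_____
XX_______
XX_______
_X_______
_________
Population = 11

Comparison: toroidal=14, fixed-dead=11 -> toroidal

Answer: toroidal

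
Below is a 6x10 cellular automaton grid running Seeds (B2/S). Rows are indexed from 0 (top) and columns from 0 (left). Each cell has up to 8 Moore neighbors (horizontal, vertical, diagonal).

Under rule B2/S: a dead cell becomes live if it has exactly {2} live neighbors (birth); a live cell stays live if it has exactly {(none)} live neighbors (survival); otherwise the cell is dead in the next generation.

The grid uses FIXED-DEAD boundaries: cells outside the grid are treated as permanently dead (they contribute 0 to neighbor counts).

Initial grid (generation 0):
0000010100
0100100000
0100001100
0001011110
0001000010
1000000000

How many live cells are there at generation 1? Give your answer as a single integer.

Simulating step by step:
Generation 0 (given above): 15 live cells
Generation 1: 11 live cells
0000101000
1010000010
1001000000
0000000001
0010010001
0000000000
Population at generation 1: 11

Answer: 11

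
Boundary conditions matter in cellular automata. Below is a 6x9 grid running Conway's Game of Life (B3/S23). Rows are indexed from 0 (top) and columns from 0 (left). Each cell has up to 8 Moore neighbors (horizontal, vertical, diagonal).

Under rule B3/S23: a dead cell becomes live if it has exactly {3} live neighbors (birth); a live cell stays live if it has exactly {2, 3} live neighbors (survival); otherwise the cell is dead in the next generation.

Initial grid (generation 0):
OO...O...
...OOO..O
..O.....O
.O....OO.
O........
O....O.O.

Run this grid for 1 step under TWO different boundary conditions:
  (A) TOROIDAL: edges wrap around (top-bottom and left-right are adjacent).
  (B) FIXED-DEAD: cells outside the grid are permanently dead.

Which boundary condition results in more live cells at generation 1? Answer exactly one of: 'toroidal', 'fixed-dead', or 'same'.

Answer: toroidal

Derivation:
Under TOROIDAL boundary, generation 1:
OO...O...
.OOOOO..O
O.OOOOO.O
OO.....OO
OO.....O.
O.....O..
Population = 25

Under FIXED-DEAD boundary, generation 1:
.....O...
.OOOOO...
..OOOOO.O
.O.....O.
OO.....O.
.........
Population = 17

Comparison: toroidal=25, fixed-dead=17 -> toroidal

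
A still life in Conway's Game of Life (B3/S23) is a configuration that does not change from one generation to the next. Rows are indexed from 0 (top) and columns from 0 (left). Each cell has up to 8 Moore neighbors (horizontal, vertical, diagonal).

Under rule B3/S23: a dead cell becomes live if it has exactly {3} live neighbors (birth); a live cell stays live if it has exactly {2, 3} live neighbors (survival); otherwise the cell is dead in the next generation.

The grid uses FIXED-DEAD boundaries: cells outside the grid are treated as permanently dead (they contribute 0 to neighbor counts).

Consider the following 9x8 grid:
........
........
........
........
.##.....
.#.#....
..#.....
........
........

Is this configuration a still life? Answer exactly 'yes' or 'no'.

Compute generation 1 and compare to generation 0 (given above):
Generation 1:
........
........
........
........
.##.....
.#.#....
..#.....
........
........
The grids are IDENTICAL -> still life.

Answer: yes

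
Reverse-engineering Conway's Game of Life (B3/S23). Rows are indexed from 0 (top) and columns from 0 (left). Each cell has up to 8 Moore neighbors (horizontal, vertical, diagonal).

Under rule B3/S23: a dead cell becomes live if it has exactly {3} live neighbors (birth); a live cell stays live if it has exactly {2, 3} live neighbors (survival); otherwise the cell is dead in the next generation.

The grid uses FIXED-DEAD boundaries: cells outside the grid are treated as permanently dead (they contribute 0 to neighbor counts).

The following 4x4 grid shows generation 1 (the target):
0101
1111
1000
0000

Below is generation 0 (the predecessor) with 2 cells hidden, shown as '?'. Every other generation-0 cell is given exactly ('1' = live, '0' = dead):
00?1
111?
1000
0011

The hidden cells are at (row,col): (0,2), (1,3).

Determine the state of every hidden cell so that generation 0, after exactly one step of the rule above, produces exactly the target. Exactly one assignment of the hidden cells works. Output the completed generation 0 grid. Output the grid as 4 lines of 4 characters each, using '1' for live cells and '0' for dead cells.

Hidden generation-0 cells (in order): (0,2), (1,3).
A hidden cell only influences target cells in its own 3x3 neighborhood. Try each of the 2^2 = 4 assignments, step the completed generation 0 forward once under B3/S23, and compare with the target:
  (0,2)=0 (1,3)=0 -> step gives (0,2)='1' but target has '0' -> reject
  (0,2)=0 (1,3)=1 -> step reproduces the target at every cell -> ACCEPT
  (0,2)=1 (1,3)=0 -> step gives (0,1)='0' but target has '1' -> reject
  (0,2)=1 (1,3)=1 -> step gives (0,1)='0' but target has '1' -> reject
Unique solution: (0,2)=dead, (1,3)=live.
Check: live-neighbor counts of every cell in the completed generation 0:
2342
2332
2554
1211
Applying B3/S23 to generation 0 with these counts gives:
0101
1111
1000
0000
which matches the target exactly.

Answer: 0001
1111
1000
0011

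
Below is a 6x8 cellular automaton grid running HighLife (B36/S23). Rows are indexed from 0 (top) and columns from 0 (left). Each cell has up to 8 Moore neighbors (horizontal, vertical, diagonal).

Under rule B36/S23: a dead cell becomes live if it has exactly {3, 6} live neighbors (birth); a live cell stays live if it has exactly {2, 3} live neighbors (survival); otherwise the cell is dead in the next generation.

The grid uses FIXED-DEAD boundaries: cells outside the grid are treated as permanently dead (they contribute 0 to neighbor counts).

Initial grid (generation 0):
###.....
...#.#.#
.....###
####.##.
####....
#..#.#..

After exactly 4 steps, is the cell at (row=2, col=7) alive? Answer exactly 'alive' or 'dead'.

Simulating step by step:
Generation 0 (given above): 22 live cells
Generation 1: 19 live cells
.##.....
.##.##.#
.#.#...#
#..#.#.#
.....##.
#..##...
Generation 2: 19 live cells
.###....
#...#.#.
##.#.#.#
..#..#.#
...#.##.
....##..
Generation 3: 23 live cells
.###....
#...###.
####.#.#
.###.###
...#....
....###.
Generation 4: 20 live cells
.#####..
###..##.
#...#..#
#....#.#
...#...#
....##..

Cell (2,7) at generation 4: 1 -> alive

Answer: alive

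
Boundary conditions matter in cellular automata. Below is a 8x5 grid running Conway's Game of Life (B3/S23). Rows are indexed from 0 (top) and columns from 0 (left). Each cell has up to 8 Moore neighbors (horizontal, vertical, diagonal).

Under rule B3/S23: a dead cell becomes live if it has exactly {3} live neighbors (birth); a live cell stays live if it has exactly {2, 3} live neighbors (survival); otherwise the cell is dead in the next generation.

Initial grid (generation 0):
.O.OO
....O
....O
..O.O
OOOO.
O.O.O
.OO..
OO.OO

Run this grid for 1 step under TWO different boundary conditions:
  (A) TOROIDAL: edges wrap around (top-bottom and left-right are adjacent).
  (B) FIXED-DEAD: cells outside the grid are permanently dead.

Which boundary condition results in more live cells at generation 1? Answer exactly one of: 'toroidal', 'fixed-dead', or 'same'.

Answer: fixed-dead

Derivation:
Under TOROIDAL boundary, generation 1:
.O...
....O
O...O
..O.O
.....
....O
.....
.....
Population = 7

Under FIXED-DEAD boundary, generation 1:
...OO
....O
....O
..O.O
O...O
O....
....O
OO.O.
Population = 13

Comparison: toroidal=7, fixed-dead=13 -> fixed-dead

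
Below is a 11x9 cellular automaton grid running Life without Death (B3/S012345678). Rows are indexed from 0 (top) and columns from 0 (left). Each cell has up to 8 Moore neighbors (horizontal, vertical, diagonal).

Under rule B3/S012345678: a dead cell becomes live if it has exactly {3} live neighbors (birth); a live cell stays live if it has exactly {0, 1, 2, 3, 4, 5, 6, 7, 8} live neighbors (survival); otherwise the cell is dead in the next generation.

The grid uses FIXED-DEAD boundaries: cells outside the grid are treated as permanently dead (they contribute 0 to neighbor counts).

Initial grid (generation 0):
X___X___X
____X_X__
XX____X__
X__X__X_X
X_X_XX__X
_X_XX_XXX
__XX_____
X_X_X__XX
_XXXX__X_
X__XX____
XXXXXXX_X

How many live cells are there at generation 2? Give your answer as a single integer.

Simulating step by step:
Generation 0 (given above): 46 live cells
Generation 1: 59 live cells
X___XX__X
XX__X_XX_
XX____X__
X_XXX_X_X
X_X_XX__X
_X_XX_XXX
__XX_XX__
X_X_X__XX
XXXXXX_XX
X__XX_XX_
XXXXXXX_X
Generation 2: 63 live cells
XX__XXXXX
XX__X_XX_
XX__X_X__
X_XXX_X_X
X_X_XX__X
_X_XX_XXX
__XX_XX__
X_X_X__XX
XXXXXX_XX
X__XX_XX_
XXXXXXX_X
Population at generation 2: 63

Answer: 63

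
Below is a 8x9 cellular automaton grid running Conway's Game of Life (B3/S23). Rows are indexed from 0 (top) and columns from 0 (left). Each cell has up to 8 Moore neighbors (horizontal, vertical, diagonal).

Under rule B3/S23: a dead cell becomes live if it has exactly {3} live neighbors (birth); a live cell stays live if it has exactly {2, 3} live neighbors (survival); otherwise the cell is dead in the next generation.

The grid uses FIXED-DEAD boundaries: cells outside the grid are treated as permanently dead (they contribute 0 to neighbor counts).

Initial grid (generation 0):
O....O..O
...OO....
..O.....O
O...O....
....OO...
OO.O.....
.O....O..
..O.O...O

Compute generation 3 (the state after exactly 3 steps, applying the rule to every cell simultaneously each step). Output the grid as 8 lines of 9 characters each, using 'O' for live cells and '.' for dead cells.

Answer: ...O.O...
...O.O...
...OO....
.........
.........
....OO...
....O....
.........

Derivation:
Simulating step by step:
Generation 0 (given above): 19 live cells
Generation 1: 20 live cells
....O....
...OO....
....O....
...OOO...
OO.OOO...
OOO.OO...
OO.O.....
.........
Generation 2: 12 live cells
...OO....
...OOO...
.........
..O......
O.....O..
.....O...
O..OO....
.........
Generation 3: 9 live cells
(generation 3 grid is the final answer)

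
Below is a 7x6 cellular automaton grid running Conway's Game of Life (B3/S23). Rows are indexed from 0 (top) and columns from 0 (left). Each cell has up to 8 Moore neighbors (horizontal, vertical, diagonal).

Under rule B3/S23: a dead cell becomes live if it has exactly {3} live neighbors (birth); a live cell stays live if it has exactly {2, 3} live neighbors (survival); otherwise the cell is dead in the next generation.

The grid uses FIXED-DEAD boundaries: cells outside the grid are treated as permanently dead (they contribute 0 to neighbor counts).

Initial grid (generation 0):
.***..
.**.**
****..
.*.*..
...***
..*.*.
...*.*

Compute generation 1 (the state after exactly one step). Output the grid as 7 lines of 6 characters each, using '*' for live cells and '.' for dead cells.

Answer: .*.**.
....*.
*.....
**....
.....*
..*...
...**.

Derivation:
Simulating step by step:
Generation 0 (given above): 20 live cells
Generation 1: 11 live cells
(generation 1 grid is the final answer)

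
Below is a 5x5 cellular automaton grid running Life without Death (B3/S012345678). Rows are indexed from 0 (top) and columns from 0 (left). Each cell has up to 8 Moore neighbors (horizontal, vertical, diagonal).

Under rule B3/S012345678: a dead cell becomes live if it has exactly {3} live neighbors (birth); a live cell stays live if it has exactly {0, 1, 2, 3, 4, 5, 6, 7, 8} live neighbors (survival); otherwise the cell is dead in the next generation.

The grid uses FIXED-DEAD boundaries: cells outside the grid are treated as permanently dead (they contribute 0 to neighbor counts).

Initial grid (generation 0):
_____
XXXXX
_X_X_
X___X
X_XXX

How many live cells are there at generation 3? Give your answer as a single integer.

Simulating step by step:
Generation 0 (given above): 13 live cells
Generation 1: 17 live cells
_XXX_
XXXXX
_X_X_
X___X
XXXXX
Generation 2: 19 live cells
XXXXX
XXXXX
_X_X_
X___X
XXXXX
Generation 3: 19 live cells
XXXXX
XXXXX
_X_X_
X___X
XXXXX
Population at generation 3: 19

Answer: 19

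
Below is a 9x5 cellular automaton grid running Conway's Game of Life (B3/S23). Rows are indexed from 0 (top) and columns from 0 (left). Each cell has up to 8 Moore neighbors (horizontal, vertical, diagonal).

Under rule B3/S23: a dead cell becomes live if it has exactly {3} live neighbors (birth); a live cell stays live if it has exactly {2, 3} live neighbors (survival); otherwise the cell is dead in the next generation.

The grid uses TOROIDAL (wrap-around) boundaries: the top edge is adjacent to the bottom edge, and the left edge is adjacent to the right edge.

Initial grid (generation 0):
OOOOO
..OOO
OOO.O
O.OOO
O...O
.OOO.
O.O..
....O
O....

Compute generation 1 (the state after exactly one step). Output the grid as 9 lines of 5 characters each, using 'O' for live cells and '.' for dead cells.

Answer: .....
.....
.....
..O..
.....
..OO.
O.O.O
OO..O
..O..

Derivation:
Simulating step by step:
Generation 0 (given above): 25 live cells
Generation 1: 10 live cells
(generation 1 grid is the final answer)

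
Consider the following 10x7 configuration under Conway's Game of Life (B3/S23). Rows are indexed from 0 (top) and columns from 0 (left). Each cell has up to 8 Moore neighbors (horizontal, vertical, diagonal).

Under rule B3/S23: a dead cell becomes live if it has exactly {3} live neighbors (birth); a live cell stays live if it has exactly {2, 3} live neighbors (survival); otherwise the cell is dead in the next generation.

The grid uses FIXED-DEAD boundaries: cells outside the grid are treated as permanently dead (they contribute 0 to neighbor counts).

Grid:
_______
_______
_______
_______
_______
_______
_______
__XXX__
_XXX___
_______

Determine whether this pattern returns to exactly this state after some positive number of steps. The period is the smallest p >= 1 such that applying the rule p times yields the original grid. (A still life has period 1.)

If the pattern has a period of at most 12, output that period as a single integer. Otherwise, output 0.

Simulating and comparing each generation to the original:
Gen 0 (original, given above): 6 live cells
Gen 1: 6 live cells, differs from original
Gen 2: 6 live cells, MATCHES original -> period = 2

Answer: 2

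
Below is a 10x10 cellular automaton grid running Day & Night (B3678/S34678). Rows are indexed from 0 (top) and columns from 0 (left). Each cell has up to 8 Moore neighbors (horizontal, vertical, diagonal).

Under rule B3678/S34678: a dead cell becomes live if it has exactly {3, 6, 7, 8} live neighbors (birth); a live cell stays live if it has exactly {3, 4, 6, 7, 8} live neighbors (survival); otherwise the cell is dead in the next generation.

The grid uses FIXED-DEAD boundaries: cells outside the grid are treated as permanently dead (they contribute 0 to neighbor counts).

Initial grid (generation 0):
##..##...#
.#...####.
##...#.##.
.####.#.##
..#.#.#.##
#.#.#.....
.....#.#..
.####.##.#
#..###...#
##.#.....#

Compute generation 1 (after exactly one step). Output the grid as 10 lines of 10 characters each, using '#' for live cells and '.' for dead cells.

Answer: .....#.##.
.##..#.###
##.#.###..
#####.##.#
..###...##
.#....###.
.....#..#.
..##..#...
#.#..##...
..#.......

Derivation:
Simulating step by step:
Generation 0 (given above): 48 live cells
Generation 1: 42 live cells
(generation 1 grid is the final answer)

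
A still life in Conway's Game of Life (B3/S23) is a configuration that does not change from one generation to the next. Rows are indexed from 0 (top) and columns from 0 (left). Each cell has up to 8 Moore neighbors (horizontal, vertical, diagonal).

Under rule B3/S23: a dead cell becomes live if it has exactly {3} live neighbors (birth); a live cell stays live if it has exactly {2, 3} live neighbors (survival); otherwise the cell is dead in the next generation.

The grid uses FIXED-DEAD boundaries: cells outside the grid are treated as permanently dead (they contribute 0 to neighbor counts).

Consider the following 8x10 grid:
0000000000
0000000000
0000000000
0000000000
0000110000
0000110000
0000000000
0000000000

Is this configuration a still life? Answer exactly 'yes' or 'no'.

Compute generation 1 and compare to generation 0 (given above):
Generation 1:
0000000000
0000000000
0000000000
0000000000
0000110000
0000110000
0000000000
0000000000
The grids are IDENTICAL -> still life.

Answer: yes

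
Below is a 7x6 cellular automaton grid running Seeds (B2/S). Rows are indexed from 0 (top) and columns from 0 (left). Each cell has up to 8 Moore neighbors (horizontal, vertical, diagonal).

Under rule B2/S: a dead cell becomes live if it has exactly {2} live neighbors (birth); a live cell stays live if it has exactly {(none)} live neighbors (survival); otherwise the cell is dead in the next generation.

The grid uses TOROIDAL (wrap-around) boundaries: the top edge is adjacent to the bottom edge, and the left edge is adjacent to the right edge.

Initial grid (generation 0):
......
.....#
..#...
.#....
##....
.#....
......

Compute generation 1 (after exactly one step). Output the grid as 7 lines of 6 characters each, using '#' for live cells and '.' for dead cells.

Answer: ......
......
##....
......
......
..#...
......

Derivation:
Simulating step by step:
Generation 0 (given above): 6 live cells
Generation 1: 3 live cells
(generation 1 grid is the final answer)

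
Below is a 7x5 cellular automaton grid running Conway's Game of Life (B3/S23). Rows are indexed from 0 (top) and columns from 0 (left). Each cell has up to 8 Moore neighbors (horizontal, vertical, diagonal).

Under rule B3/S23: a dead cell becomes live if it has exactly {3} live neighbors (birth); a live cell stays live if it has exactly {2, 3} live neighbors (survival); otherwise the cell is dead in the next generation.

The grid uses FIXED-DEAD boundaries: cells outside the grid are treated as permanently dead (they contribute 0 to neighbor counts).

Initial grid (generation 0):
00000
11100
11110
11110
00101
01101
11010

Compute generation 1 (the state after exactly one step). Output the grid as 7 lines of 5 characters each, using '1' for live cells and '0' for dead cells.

Answer: 01000
10010
00000
10001
10001
10001
11010

Derivation:
Simulating step by step:
Generation 0 (given above): 19 live cells
Generation 1: 12 live cells
(generation 1 grid is the final answer)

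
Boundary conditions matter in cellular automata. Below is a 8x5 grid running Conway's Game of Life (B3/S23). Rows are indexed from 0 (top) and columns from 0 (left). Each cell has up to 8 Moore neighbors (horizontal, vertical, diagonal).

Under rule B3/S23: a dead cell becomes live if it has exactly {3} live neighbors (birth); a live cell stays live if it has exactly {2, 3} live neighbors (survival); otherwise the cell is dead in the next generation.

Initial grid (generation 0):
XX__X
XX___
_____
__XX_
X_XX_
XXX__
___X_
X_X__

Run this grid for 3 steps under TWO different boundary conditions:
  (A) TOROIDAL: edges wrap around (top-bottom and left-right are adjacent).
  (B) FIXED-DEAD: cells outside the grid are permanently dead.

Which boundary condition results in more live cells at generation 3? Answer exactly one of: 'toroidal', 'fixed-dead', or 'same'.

Under TOROIDAL boundary, generation 3:
X_XX_
X__X_
X__XX
X_X__
X_XX_
X____
X_XX_
X_X__
Population = 19

Under FIXED-DEAD boundary, generation 3:
_____
_____
_____
_XXX_
X_X__
XX___
_____
_____
Population = 7

Comparison: toroidal=19, fixed-dead=7 -> toroidal

Answer: toroidal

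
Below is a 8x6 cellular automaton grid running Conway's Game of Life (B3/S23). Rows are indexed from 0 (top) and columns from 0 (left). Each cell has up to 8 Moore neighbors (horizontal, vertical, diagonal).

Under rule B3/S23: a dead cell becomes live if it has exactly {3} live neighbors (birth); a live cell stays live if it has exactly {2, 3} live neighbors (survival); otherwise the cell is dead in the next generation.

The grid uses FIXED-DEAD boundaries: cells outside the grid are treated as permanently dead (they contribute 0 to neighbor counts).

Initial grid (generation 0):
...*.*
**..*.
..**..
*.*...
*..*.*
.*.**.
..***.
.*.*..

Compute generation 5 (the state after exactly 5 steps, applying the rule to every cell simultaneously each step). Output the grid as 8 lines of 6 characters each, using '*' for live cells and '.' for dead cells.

Answer: ..*...
.*.**.
.*..*.
..*..*
...**.
..*.*.
......
......

Derivation:
Simulating step by step:
Generation 0 (given above): 20 live cells
Generation 1: 15 live cells
....*.
.*..*.
*.**..
..*.*.
*..*..
.*...*
.*....
...**.
Generation 2: 16 live cells
......
.**.*.
..*.*.
..*.*.
.****.
***...
..*.*.
......
Generation 3: 13 live cells
......
.**...
..*.**
....**
*...*.
*...*.
..**..
......
Generation 4: 12 live cells
......
.***..
.**.**
......
...**.
.*..*.
...*..
......
Generation 5: 12 live cells
(generation 5 grid is the final answer)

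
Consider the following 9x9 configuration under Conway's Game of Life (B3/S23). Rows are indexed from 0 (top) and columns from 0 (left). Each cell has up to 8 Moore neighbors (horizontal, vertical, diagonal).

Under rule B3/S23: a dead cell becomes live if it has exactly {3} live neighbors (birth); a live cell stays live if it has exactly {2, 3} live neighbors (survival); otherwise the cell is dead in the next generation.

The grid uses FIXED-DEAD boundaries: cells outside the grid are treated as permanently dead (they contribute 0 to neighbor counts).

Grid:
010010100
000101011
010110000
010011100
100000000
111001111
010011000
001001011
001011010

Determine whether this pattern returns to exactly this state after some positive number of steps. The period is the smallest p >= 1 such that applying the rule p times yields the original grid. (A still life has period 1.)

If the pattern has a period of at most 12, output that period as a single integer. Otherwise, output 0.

Answer: 0

Derivation:
Simulating and comparing each generation to the original:
Gen 0 (original, given above): 33 live cells
Gen 1: 37 live cells, differs from original
Gen 2: 27 live cells, differs from original
Gen 3: 17 live cells, differs from original
Gen 4: 11 live cells, differs from original
Gen 5: 8 live cells, differs from original
Gen 6: 7 live cells, differs from original
Gen 7: 4 live cells, differs from original
Gen 8: 0 live cells, differs from original
Gen 9: 0 live cells, differs from original
Gen 10: 0 live cells, differs from original
Gen 11: 0 live cells, differs from original
Gen 12: 0 live cells, differs from original
No period found within 12 steps.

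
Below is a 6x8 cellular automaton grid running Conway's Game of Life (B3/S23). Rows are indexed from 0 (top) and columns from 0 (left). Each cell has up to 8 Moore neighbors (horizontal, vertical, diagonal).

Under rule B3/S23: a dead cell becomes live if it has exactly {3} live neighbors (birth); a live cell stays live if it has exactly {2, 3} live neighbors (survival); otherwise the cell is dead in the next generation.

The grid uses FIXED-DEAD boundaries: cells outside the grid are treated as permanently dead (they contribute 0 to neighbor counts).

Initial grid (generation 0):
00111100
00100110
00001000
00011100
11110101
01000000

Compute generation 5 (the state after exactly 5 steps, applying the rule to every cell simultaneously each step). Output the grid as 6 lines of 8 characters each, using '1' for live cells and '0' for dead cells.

Simulating step by step:
Generation 0 (given above): 18 live cells
Generation 1: 18 live cells
00111110
00100010
00000010
01000110
11010110
11000000
Generation 2: 22 live cells
00111110
00101011
00000011
11101001
00001110
11100000
Generation 3: 16 live cells
00101011
00101000
00100000
01011001
00001110
01000100
Generation 4: 17 live cells
00000100
01100100
01101000
00111010
00110010
00001110
Generation 5: 14 live cells
(generation 5 grid is the final answer)

Answer: 00000000
01111100
00001000
00001000
00100011
00011110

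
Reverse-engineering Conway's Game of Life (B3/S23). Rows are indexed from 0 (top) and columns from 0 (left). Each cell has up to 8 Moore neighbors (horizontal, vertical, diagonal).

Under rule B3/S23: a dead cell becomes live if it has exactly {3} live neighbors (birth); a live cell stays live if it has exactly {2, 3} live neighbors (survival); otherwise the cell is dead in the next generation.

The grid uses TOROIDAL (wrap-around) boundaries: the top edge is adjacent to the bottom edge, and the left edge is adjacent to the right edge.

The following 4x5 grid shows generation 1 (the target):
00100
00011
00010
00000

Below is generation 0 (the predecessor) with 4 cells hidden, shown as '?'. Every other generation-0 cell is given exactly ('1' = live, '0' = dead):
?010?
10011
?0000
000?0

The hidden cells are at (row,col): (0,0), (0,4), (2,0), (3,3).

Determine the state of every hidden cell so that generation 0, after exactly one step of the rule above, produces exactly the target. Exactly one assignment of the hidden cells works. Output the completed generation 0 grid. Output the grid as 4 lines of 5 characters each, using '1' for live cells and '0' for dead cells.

Answer: 00100
10011
00000
00010

Derivation:
Hidden generation-0 cells (in order): (0,0), (0,4), (2,0), (3,3).
A hidden cell only influences target cells in its own 3x3 neighborhood. Try each of the 2^4 = 16 assignments, step the completed generation 0 forward once under B3/S23, and compare with the target:
  (0,0)=0 (0,4)=0 (2,0)=0 (3,3)=0 -> step gives (0,2)='0' but target has '1' -> reject
  (0,0)=0 (0,4)=0 (2,0)=0 (3,3)=1 -> step reproduces the target at every cell -> ACCEPT
  (0,0)=0 (0,4)=0 (2,0)=1 (3,3)=0 -> step gives (0,2)='0' but target has '1' -> reject
  (0,0)=0 (0,4)=0 (2,0)=1 (3,3)=1 -> step gives (1,0)='1' but target has '0' -> reject
  (0,0)=0 (0,4)=1 (2,0)=0 (3,3)=0 -> step gives (0,0)='1' but target has '0' -> reject
  (0,0)=0 (0,4)=1 (2,0)=0 (3,3)=1 -> step gives (0,0)='1' but target has '0' -> reject
  (0,0)=0 (0,4)=1 (2,0)=1 (3,3)=0 -> step gives (0,0)='1' but target has '0' -> reject
  (0,0)=0 (0,4)=1 (2,0)=1 (3,3)=1 -> step gives (0,0)='1' but target has '0' -> reject
  (0,0)=1 (0,4)=0 (2,0)=0 (3,3)=0 -> step gives (0,0)='1' but target has '0' -> reject
  (0,0)=1 (0,4)=0 (2,0)=0 (3,3)=1 -> step gives (0,0)='1' but target has '0' -> reject
  (0,0)=1 (0,4)=0 (2,0)=1 (3,3)=0 -> step gives (0,0)='1' but target has '0' -> reject
  (0,0)=1 (0,4)=0 (2,0)=1 (3,3)=1 -> step gives (0,0)='1' but target has '0' -> reject
  (0,0)=1 (0,4)=1 (2,0)=0 (3,3)=0 -> step gives (0,0)='1' but target has '0' -> reject
  (0,0)=1 (0,4)=1 (2,0)=0 (3,3)=1 -> step gives (0,0)='1' but target has '0' -> reject
  (0,0)=1 (0,4)=1 (2,0)=1 (3,3)=0 -> step gives (0,0)='1' but target has '0' -> reject
  (0,0)=1 (0,4)=1 (2,0)=1 (3,3)=1 -> step gives (0,0)='1' but target has '0' -> reject
Unique solution: (0,0)=dead, (0,4)=dead, (2,0)=dead, (3,3)=live.
Check: live-neighbor counts of every cell in the completed generation 0:
22244
12222
21234
01211
Applying B3/S23 to generation 0 with these counts gives:
00100
00011
00010
00000
which matches the target exactly.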